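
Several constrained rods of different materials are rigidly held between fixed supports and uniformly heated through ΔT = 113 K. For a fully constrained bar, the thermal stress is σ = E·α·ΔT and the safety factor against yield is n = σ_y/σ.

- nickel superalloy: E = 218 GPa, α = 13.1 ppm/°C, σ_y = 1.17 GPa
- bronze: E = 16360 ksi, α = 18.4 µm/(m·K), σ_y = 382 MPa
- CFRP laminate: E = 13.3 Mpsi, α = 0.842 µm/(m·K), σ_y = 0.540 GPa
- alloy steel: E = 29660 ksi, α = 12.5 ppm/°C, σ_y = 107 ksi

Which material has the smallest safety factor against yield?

With everything in SI (GPa, ×10⁻⁶/K, MPa):
  nickel superalloy: E = 218.0, α = 13.1, σ_y = 1170 → σ = 323 MPa, n = 3.63
  bronze: E = 112.8, α = 18.4, σ_y = 382.0 → σ = 235 MPa, n = 1.63
  CFRP laminate: E = 91.70, α = 0.842, σ_y = 540.0 → σ = 8.72 MPa, n = 61.9
  alloy steel: E = 204.5, α = 12.5, σ_y = 737.7 → σ = 289 MPa, n = 2.55
The minimum is bronze at n = 1.63.

bronze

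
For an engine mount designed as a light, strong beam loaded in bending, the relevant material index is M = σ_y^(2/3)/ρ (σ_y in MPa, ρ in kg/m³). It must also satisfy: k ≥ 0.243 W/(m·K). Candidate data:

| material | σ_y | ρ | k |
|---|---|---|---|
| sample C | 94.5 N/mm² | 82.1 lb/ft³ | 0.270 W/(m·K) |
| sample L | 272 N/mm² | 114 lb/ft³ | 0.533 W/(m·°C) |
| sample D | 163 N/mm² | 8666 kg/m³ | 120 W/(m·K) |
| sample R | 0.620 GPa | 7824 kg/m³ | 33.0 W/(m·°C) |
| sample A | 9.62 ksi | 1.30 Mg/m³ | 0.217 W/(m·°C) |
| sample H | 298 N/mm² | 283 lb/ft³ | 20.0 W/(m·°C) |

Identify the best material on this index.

Screen on constraints: k ≥ 0.243 W/(m·K). Survivors: sample C, sample L, sample D, sample R, sample H.
Convert each candidate to consistent units, then evaluate M:
  sample C: σ_y = 94.50 MPa, ρ = 1315 kg/m³
  sample L: σ_y = 272.0 MPa, ρ = 1826 kg/m³
  sample D: σ_y = 163.0 MPa, ρ = 8666 kg/m³
  sample R: σ_y = 620.0 MPa, ρ = 7824 kg/m³
  sample H: σ_y = 298.0 MPa, ρ = 4533 kg/m³
  sample L: M = 23.0×10⁻³
  sample C: M = 15.8×10⁻³
  sample H: M = 9.84×10⁻³
  sample R: M = 9.29×10⁻³
  sample D: M = 3.44×10⁻³
Highest index: sample L.

sample L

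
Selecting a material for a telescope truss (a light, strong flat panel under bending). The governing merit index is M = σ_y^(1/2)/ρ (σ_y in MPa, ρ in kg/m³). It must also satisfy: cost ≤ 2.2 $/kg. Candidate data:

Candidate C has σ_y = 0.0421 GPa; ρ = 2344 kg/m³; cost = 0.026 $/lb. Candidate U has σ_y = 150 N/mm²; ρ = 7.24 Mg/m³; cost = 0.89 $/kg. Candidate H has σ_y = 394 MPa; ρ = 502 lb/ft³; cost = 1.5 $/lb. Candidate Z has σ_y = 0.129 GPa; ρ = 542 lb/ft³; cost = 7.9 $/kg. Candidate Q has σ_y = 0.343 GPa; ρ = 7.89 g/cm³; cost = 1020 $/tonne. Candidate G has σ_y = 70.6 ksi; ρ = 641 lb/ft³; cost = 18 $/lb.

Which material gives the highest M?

candidate C

Screen on constraints: cost ≤ 2.2 $/kg. Survivors: candidate C, candidate U, candidate Q.
After converting to SI:
  candidate C: σ_y = 42.10 MPa, ρ = 2344 kg/m³
  candidate U: σ_y = 150.0 MPa, ρ = 7240 kg/m³
  candidate Q: σ_y = 343.0 MPa, ρ = 7890 kg/m³
  candidate C: M = 2.77×10⁻³
  candidate Q: M = 2.35×10⁻³
  candidate U: M = 1.69×10⁻³
The maximum is for candidate C.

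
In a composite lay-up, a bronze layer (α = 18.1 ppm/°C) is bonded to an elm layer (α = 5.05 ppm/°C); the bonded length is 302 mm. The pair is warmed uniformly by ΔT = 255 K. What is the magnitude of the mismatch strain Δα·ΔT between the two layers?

3.33×10⁻³

Δα = |18.1 − 5.05|×10⁻⁶/K = 13.1×10⁻⁶/K.
Mismatch strain = Δα·ΔT = 13.1×10⁻⁶ × 255.0 = 3.33×10⁻³.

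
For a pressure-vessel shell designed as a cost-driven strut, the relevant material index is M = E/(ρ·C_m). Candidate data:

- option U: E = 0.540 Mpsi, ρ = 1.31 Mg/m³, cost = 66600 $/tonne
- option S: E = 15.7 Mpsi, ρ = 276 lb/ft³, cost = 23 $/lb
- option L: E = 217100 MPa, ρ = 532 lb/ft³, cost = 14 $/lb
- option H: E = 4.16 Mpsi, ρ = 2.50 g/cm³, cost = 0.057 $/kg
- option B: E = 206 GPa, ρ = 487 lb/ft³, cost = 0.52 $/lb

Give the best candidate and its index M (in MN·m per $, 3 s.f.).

After converting to SI:
  option U: E = 3.723 GPa, ρ = 1310 kg/m³, cost = 66.60 $/kg
  option S: E = 108.2 GPa, ρ = 4421 kg/m³, cost = 50.71 $/kg
  option L: E = 217.1 GPa, ρ = 8522 kg/m³, cost = 30.86 $/kg
  option H: E = 28.68 GPa, ρ = 2500 kg/m³, cost = 0.05700 $/kg
  option B: E = 206.0 GPa, ρ = 7801 kg/m³, cost = 1.146 $/kg
  option H: M = 201 MN·m per $
  option B: M = 23.0 MN·m per $
  option L: M = 0.825 MN·m per $
  option S: M = 0.483 MN·m per $
  option U: M = 0.0427 MN·m per $
Option H has the largest M.

option H, M = 201 MN·m per $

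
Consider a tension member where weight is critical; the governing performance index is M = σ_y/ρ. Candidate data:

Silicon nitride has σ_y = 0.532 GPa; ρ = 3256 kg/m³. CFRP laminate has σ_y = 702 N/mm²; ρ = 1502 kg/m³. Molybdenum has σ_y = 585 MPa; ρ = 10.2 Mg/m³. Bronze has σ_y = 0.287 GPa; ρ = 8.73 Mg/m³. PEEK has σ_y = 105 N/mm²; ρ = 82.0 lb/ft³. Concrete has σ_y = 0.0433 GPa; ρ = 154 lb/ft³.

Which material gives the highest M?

In SI units:
  silicon nitride: σ_y = 532.0 MPa, ρ = 3256 kg/m³
  CFRP laminate: σ_y = 702.0 MPa, ρ = 1502 kg/m³
  molybdenum: σ_y = 585.0 MPa, ρ = 10200 kg/m³
  bronze: σ_y = 287.0 MPa, ρ = 8730 kg/m³
  PEEK: σ_y = 105.0 MPa, ρ = 1314 kg/m³
  concrete: σ_y = 43.30 MPa, ρ = 2467 kg/m³
  CFRP laminate: M = 467 kN·m/kg
  silicon nitride: M = 163 kN·m/kg
  PEEK: M = 79.9 kN·m/kg
  molybdenum: M = 57.4 kN·m/kg
  bronze: M = 32.9 kN·m/kg
  concrete: M = 17.6 kN·m/kg
Highest index: CFRP laminate.

CFRP laminate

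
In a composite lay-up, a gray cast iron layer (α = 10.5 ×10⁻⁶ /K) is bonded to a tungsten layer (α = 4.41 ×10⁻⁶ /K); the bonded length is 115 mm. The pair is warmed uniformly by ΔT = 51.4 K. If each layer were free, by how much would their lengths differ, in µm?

Δα = |10.5 − 4.41|×10⁻⁶/K = 6.09×10⁻⁶/K.
ΔL_mismatch = Δα·L·ΔT = 6.09×10⁻⁶ × 115.0 mm × 51.4 K = 36.0 µm.

36.0 µm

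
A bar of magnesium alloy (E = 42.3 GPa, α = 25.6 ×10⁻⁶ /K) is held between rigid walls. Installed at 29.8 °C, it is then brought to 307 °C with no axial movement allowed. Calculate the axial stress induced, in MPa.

300 MPa

ΔT = 277.2 K. Constrained thermal stress σ = E·α·ΔT = 42.30×10³ MPa × 25.6×10⁻⁶ × 277.2 = 300 MPa (compressive).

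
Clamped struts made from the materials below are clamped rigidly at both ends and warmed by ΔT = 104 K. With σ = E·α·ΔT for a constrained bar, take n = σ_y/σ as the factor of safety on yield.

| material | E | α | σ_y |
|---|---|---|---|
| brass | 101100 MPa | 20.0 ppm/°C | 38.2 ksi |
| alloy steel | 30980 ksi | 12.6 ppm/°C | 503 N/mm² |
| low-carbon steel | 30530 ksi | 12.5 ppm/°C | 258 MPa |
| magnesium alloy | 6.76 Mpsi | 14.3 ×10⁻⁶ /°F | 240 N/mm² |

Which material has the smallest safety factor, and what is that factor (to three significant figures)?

With everything in SI (GPa, ×10⁻⁶/K, MPa):
  brass: E = 101.1, α = 20.0, σ_y = 263.4 → σ = 210 MPa, n = 1.25
  alloy steel: E = 213.6, α = 12.6, σ_y = 503.0 → σ = 280 MPa, n = 1.80
  low-carbon steel: E = 210.5, α = 12.5, σ_y = 258.0 → σ = 274 MPa, n = 0.943
  magnesium alloy: E = 46.61, α = 25.7, σ_y = 240.0 → σ = 125 MPa, n = 1.92
Low-carbon steel has the lowest safety factor, n = 0.943.

low-carbon steel, n = 0.943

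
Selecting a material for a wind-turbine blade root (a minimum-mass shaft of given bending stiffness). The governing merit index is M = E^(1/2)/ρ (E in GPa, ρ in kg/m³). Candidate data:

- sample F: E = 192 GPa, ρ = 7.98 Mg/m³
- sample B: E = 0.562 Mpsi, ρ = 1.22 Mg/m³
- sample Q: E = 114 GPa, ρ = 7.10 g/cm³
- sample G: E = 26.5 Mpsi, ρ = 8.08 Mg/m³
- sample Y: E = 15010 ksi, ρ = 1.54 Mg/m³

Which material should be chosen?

sample Y

After converting to SI:
  sample F: E = 192.0 GPa, ρ = 7980 kg/m³
  sample B: E = 3.875 GPa, ρ = 1220 kg/m³
  sample Q: E = 114.0 GPa, ρ = 7100 kg/m³
  sample G: E = 182.7 GPa, ρ = 8080 kg/m³
  sample Y: E = 103.5 GPa, ρ = 1540 kg/m³
  sample Y: M = 6.61×10⁻³
  sample F: M = 1.74×10⁻³
  sample G: M = 1.67×10⁻³
  sample B: M = 1.61×10⁻³
  sample Q: M = 1.50×10⁻³
Highest index: sample Y.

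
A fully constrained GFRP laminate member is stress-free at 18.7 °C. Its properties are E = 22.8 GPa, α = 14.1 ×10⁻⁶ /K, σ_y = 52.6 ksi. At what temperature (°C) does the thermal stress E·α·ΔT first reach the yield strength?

1150 °C

σ_y = 52.6 ksi = 362.7 MPa.
E·α·ΔT = 362.7 MPa ⇒ ΔT = 362.7 / (22.80×10³ × 14.1×10⁻⁶) = 1128 K.
T = 18.7 + 1128 = 1147 °C.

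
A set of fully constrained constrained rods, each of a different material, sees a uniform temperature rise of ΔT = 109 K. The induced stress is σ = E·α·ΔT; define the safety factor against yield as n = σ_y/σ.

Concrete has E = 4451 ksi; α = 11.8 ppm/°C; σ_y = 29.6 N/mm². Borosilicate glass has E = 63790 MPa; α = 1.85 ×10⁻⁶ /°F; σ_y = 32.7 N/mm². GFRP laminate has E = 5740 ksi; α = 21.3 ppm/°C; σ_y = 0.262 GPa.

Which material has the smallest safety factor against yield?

concrete

With everything in SI (GPa, ×10⁻⁶/K, MPa):
  concrete: E = 30.69, α = 11.8, σ_y = 29.60 → σ = 39.5 MPa, n = 0.750
  borosilicate glass: E = 63.79, α = 3.33, σ_y = 32.70 → σ = 23.2 MPa, n = 1.41
  GFRP laminate: E = 39.58, α = 21.3, σ_y = 262.0 → σ = 91.9 MPa, n = 2.85
Smallest n: concrete with n = 0.750.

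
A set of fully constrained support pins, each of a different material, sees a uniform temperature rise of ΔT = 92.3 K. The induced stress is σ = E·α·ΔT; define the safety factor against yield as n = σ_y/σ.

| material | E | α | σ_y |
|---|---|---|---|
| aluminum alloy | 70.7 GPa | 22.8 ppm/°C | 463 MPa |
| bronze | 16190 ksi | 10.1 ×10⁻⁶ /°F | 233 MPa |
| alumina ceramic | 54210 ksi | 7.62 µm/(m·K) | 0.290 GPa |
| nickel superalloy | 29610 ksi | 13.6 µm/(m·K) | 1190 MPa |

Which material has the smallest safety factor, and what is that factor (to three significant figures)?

alumina ceramic, n = 1.10

Per material, after unit conversion:
  aluminum alloy: E = 70.70, α = 22.8, σ_y = 463.0 → σ = 149 MPa, n = 3.11
  bronze: E = 111.6, α = 18.2, σ_y = 233.0 → σ = 187 MPa, n = 1.24
  alumina ceramic: E = 373.8, α = 7.62, σ_y = 290.0 → σ = 263 MPa, n = 1.10
  nickel superalloy: E = 204.2, α = 13.6, σ_y = 1190 → σ = 256 MPa, n = 4.64
The minimum is alumina ceramic at n = 1.10.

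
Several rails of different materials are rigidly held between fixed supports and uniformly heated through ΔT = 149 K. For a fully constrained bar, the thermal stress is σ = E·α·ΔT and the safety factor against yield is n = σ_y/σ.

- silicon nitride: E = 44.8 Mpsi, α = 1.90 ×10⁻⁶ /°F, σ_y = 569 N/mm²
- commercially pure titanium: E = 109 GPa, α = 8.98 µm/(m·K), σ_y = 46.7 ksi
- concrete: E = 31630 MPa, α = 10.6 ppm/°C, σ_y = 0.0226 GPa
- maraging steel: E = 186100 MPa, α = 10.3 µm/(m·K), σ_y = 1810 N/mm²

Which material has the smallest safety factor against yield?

concrete

With everything in SI (GPa, ×10⁻⁶/K, MPa):
  silicon nitride: E = 308.9, α = 3.42, σ_y = 569.0 → σ = 157 MPa, n = 3.61
  commercially pure titanium: E = 109.0, α = 8.98, σ_y = 322.0 → σ = 146 MPa, n = 2.21
  concrete: E = 31.63, α = 10.6, σ_y = 22.60 → σ = 50.0 MPa, n = 0.452
  maraging steel: E = 186.1, α = 10.3, σ_y = 1810 → σ = 286 MPa, n = 6.34
Smallest n: concrete with n = 0.452.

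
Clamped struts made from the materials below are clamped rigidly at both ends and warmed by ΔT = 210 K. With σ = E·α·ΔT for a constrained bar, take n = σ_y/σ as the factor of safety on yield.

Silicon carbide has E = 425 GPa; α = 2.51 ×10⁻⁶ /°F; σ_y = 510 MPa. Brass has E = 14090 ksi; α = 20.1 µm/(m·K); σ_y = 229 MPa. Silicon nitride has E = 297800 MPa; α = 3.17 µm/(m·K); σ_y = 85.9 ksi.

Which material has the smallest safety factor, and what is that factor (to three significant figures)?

With everything in SI (GPa, ×10⁻⁶/K, MPa):
  silicon carbide: E = 425.0, α = 4.52, σ_y = 510.0 → σ = 403 MPa, n = 1.26
  brass: E = 97.15, α = 20.1, σ_y = 229.0 → σ = 410 MPa, n = 0.558
  silicon nitride: E = 297.8, α = 3.17, σ_y = 592.3 → σ = 198 MPa, n = 2.99
Brass has the lowest safety factor, n = 0.558.

brass, n = 0.558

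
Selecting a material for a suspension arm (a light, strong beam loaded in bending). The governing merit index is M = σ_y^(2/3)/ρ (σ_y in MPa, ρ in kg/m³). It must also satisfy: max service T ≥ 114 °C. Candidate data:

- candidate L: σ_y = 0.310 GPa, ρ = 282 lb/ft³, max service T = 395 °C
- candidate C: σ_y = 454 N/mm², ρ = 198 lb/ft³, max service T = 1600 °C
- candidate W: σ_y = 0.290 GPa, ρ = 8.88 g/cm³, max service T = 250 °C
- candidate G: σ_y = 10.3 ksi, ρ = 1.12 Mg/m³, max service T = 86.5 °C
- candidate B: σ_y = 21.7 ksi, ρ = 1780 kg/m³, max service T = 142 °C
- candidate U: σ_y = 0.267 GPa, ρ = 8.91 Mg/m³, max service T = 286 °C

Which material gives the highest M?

Screen on constraints: max service T ≥ 114 °C. Survivors: candidate L, candidate C, candidate W, candidate B, candidate U.
After converting to SI:
  candidate L: σ_y = 310.0 MPa, ρ = 4517 kg/m³
  candidate C: σ_y = 454.0 MPa, ρ = 3172 kg/m³
  candidate W: σ_y = 290.0 MPa, ρ = 8880 kg/m³
  candidate B: σ_y = 149.6 MPa, ρ = 1780 kg/m³
  candidate U: σ_y = 267.0 MPa, ρ = 8910 kg/m³
  candidate C: M = 18.6×10⁻³
  candidate B: M = 15.8×10⁻³
  candidate L: M = 10.1×10⁻³
  candidate W: M = 4.93×10⁻³
  candidate U: M = 4.65×10⁻³
Highest index: candidate C.

candidate C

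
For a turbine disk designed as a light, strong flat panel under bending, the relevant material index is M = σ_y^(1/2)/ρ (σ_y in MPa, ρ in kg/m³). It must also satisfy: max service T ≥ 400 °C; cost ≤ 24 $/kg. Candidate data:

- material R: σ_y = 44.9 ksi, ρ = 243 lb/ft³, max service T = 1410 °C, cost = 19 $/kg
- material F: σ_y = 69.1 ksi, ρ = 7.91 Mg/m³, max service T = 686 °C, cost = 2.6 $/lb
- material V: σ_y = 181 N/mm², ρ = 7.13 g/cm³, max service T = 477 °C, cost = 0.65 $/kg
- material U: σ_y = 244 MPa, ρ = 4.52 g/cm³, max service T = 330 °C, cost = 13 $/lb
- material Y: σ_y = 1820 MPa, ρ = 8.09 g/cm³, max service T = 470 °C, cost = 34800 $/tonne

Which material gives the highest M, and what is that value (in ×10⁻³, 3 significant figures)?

material R, M = 4.52×10⁻³

Screen on constraints: max service T ≥ 400 °C; cost ≤ 24 $/kg. Survivors: material R, material F, material V.
Normalizing units and computing the index:
  material R: σ_y = 309.6 MPa, ρ = 3892 kg/m³
  material F: σ_y = 476.4 MPa, ρ = 7910 kg/m³
  material V: σ_y = 181.0 MPa, ρ = 7130 kg/m³
  material R: M = 4.52×10⁻³
  material F: M = 2.76×10⁻³
  material V: M = 1.89×10⁻³
Material R ranks first.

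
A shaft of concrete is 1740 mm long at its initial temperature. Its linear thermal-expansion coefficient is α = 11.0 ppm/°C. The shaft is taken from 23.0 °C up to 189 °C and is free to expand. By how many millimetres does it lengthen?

3.18 mm

ΔT = 189 − 23.0 = 166.0 K.
ΔL = α·L₀·ΔT = 11.0×10⁻⁶ × 1740 mm × 166.0 K = 3.18 mm.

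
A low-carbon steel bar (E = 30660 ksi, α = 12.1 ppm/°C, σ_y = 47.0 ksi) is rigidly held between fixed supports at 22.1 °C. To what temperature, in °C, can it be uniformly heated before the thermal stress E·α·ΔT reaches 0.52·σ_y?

E = 30660 ksi = 211.4 GPa.
σ_y = 47.0 ksi = 324.1 MPa.
E·α·ΔT = 168.5 MPa ⇒ ΔT = 168.5 / (211.4×10³ × 12.1×10⁻⁶) = 65.88 K.
T = 22.1 + 65.88 = 87.98 °C.

88.0 °C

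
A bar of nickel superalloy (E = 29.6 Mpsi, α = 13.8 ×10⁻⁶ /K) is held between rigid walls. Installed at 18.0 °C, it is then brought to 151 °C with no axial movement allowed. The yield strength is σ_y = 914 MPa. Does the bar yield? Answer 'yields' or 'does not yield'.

E = 29.6 Mpsi = 204.1 GPa.
ΔT = 133.0 K. Constrained thermal stress σ = E·α·ΔT = 204.1×10³ MPa × 13.8×10⁻⁶ × 133.0 = 375 MPa (compressive).
Compare to σ_y = 914 MPa: σ < σ_y, so it does not yield.

does not yield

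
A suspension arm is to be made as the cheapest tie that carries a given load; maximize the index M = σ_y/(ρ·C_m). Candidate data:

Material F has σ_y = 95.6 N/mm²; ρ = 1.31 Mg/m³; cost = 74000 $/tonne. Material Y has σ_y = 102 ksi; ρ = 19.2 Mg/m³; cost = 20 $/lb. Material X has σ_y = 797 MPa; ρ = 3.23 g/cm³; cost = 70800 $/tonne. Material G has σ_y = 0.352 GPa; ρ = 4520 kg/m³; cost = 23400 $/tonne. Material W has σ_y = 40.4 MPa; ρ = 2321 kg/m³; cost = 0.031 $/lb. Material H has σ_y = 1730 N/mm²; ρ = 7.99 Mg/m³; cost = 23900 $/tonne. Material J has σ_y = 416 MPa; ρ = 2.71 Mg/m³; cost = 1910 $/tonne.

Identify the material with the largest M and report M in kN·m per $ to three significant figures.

material W, M = 255 kN·m per $

In SI units:
  material F: σ_y = 95.60 MPa, ρ = 1310 kg/m³, cost = 74.00 $/kg
  material Y: σ_y = 703.3 MPa, ρ = 19200 kg/m³, cost = 44.09 $/kg
  material X: σ_y = 797.0 MPa, ρ = 3230 kg/m³, cost = 70.80 $/kg
  material G: σ_y = 352.0 MPa, ρ = 4520 kg/m³, cost = 23.40 $/kg
  material W: σ_y = 40.40 MPa, ρ = 2321 kg/m³, cost = 0.06834 $/kg
  material H: σ_y = 1730 MPa, ρ = 7990 kg/m³, cost = 23.90 $/kg
  material J: σ_y = 416.0 MPa, ρ = 2710 kg/m³, cost = 1.910 $/kg
  material W: M = 255 kN·m per $
  material J: M = 80.4 kN·m per $
  material H: M = 9.06 kN·m per $
  material X: M = 3.49 kN·m per $
  material G: M = 3.33 kN·m per $
  material F: M = 0.986 kN·m per $
  material Y: M = 0.831 kN·m per $
The maximum is for material W.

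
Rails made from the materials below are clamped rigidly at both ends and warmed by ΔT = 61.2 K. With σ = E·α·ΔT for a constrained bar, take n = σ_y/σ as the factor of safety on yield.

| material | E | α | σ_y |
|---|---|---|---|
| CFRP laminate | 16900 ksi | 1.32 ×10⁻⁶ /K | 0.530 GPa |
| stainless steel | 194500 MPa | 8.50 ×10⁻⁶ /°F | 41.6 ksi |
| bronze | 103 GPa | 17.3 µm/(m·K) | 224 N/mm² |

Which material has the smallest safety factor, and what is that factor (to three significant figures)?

stainless steel, n = 1.57

With everything in SI (GPa, ×10⁻⁶/K, MPa):
  CFRP laminate: E = 116.5, α = 1.32, σ_y = 530.0 → σ = 9.41 MPa, n = 56.3
  stainless steel: E = 194.5, α = 15.3, σ_y = 286.8 → σ = 182 MPa, n = 1.57
  bronze: E = 103.0, α = 17.3, σ_y = 224.0 → σ = 109 MPa, n = 2.05
Smallest n: stainless steel with n = 1.57.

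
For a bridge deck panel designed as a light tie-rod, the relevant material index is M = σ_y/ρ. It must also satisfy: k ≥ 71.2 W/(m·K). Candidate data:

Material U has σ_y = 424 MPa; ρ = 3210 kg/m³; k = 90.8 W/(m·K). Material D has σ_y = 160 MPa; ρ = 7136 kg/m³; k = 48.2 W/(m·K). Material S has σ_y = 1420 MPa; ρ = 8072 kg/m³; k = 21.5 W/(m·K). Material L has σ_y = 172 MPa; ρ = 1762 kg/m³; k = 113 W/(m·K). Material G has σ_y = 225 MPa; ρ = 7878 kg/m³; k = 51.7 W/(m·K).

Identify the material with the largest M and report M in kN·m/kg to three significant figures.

Screen on constraints: k ≥ 71.2 W/(m·K). Survivors: material U, material L.
Evaluate M for each candidate:
  material U: M = 132 kN·m/kg
  material L: M = 97.6 kN·m/kg
The maximum is for material U.

material U, M = 132 kN·m/kg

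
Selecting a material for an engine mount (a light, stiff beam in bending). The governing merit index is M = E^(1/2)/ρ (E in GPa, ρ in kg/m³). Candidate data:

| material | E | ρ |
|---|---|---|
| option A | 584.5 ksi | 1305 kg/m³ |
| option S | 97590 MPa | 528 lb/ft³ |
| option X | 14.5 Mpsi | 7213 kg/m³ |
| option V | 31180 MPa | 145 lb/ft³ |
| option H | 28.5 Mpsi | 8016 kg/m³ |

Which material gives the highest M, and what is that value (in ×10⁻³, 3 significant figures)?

option V, M = 2.40×10⁻³

Normalizing units and computing the index:
  option A: E = 4.030 GPa, ρ = 1305 kg/m³
  option S: E = 97.59 GPa, ρ = 8458 kg/m³
  option X: E = 99.97 GPa, ρ = 7213 kg/m³
  option V: E = 31.18 GPa, ρ = 2323 kg/m³
  option H: E = 196.5 GPa, ρ = 8016 kg/m³
  option V: M = 2.40×10⁻³
  option H: M = 1.75×10⁻³
  option A: M = 1.54×10⁻³
  option X: M = 1.39×10⁻³
  option S: M = 1.17×10⁻³
Highest index: option V.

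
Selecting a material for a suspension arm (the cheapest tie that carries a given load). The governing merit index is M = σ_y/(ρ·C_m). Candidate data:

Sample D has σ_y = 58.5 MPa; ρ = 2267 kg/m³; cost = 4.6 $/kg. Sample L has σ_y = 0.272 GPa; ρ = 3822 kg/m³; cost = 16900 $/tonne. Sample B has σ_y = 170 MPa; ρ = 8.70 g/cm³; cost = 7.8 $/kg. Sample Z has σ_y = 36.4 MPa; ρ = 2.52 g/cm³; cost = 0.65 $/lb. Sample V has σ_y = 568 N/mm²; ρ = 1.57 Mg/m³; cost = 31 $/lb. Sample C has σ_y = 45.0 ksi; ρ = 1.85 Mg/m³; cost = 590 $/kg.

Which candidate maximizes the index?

Putting every candidate on a common basis:
  sample D: σ_y = 58.50 MPa, ρ = 2267 kg/m³, cost = 4.600 $/kg
  sample L: σ_y = 272.0 MPa, ρ = 3822 kg/m³, cost = 16.90 $/kg
  sample B: σ_y = 170.0 MPa, ρ = 8700 kg/m³, cost = 7.800 $/kg
  sample Z: σ_y = 36.40 MPa, ρ = 2520 kg/m³, cost = 1.433 $/kg
  sample V: σ_y = 568.0 MPa, ρ = 1570 kg/m³, cost = 68.34 $/kg
  sample C: σ_y = 310.3 MPa, ρ = 1850 kg/m³, cost = 590.0 $/kg
  sample Z: M = 10.1 kN·m per $
  sample D: M = 5.61 kN·m per $
  sample V: M = 5.29 kN·m per $
  sample L: M = 4.21 kN·m per $
  sample B: M = 2.51 kN·m per $
  sample C: M = 0.284 kN·m per $
Sample Z has the largest M.

sample Z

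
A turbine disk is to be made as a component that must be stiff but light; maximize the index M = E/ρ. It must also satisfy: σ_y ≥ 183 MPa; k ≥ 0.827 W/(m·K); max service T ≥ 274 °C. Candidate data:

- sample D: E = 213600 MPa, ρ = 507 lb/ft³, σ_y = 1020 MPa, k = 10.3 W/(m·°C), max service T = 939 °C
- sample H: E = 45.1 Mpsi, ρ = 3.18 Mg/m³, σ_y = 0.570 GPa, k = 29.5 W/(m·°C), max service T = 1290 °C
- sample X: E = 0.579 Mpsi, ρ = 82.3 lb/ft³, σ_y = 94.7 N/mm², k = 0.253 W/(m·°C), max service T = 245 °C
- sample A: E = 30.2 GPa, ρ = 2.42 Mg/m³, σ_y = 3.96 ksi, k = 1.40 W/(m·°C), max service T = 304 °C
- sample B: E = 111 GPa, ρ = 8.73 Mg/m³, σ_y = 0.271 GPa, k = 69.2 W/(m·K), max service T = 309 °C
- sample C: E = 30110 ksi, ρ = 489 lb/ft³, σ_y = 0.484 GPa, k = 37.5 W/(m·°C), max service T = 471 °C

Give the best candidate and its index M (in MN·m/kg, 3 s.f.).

sample H, M = 97.8 MN·m/kg

Screen on constraints: σ_y ≥ 183 MPa; k ≥ 0.827 W/(m·K); max service T ≥ 274 °C. Survivors: sample D, sample H, sample B, sample C.
After converting to SI:
  sample D: E = 213.6 GPa, ρ = 8121 kg/m³
  sample H: E = 311.0 GPa, ρ = 3180 kg/m³
  sample B: E = 111.0 GPa, ρ = 8730 kg/m³
  sample C: E = 207.6 GPa, ρ = 7833 kg/m³
  sample H: M = 97.8 MN·m/kg
  sample C: M = 26.5 MN·m/kg
  sample D: M = 26.3 MN·m/kg
  sample B: M = 12.7 MN·m/kg
Sample H has the largest M.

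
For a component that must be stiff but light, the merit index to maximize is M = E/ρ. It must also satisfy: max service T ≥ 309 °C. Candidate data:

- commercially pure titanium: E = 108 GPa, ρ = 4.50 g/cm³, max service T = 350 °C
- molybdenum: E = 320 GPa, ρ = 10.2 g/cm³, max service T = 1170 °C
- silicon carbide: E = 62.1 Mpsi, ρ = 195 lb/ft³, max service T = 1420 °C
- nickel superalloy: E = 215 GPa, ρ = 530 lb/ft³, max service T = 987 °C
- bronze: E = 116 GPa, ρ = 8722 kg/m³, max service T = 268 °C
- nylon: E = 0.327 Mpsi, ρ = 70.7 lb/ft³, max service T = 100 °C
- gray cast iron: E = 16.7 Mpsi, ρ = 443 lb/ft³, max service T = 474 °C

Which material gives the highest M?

silicon carbide

Screen on constraints: max service T ≥ 309 °C. Survivors: commercially pure titanium, molybdenum, silicon carbide, nickel superalloy, gray cast iron.
After converting to SI:
  commercially pure titanium: E = 108.0 GPa, ρ = 4500 kg/m³
  molybdenum: E = 320.0 GPa, ρ = 10200 kg/m³
  silicon carbide: E = 428.2 GPa, ρ = 3124 kg/m³
  nickel superalloy: E = 215.0 GPa, ρ = 8490 kg/m³
  gray cast iron: E = 115.1 GPa, ρ = 7096 kg/m³
  silicon carbide: M = 137 MN·m/kg
  molybdenum: M = 31.4 MN·m/kg
  nickel superalloy: M = 25.3 MN·m/kg
  commercially pure titanium: M = 24.0 MN·m/kg
  gray cast iron: M = 16.2 MN·m/kg
The maximum is for silicon carbide.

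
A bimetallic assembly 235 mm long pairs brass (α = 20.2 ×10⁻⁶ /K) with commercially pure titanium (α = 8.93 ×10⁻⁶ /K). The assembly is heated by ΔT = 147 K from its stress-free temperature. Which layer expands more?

brass

α(brass) = 20.2×10⁻⁶/K vs α(commercially pure titanium) = 8.93×10⁻⁶/K.
Higher α expands more for the same ΔT: brass.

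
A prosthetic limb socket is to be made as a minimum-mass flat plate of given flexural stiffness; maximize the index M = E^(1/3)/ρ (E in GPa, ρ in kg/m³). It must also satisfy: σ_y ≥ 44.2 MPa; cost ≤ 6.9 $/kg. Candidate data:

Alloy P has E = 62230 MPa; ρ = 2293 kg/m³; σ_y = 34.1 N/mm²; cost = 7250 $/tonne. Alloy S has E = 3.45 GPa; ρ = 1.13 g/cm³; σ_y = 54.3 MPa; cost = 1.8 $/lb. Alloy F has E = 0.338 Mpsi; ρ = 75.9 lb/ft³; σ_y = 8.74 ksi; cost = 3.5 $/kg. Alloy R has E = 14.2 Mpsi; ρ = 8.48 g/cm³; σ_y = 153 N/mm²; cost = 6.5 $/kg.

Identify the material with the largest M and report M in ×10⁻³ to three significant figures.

Screen on constraints: σ_y ≥ 44.2 MPa; cost ≤ 6.9 $/kg. Survivors: alloy S, alloy F, alloy R.
After converting to SI:
  alloy S: E = 3.450 GPa, ρ = 1130 kg/m³
  alloy F: E = 2.330 GPa, ρ = 1216 kg/m³
  alloy R: E = 97.91 GPa, ρ = 8480 kg/m³
  alloy S: M = 1.34×10⁻³
  alloy F: M = 1.09×10⁻³
  alloy R: M = 0.544×10⁻³
The maximum is for alloy S.

alloy S, M = 1.34×10⁻³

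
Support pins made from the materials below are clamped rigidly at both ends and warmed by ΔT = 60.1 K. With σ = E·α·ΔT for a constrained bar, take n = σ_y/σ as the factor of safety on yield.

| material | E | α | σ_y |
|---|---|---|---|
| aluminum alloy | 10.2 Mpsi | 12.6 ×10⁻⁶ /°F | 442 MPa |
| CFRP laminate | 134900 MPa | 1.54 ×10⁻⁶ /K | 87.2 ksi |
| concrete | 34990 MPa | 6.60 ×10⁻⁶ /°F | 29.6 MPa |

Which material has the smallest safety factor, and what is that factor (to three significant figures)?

concrete, n = 1.18

With everything in SI (GPa, ×10⁻⁶/K, MPa):
  aluminum alloy: E = 70.33, α = 22.7, σ_y = 442.0 → σ = 95.9 MPa, n = 4.61
  CFRP laminate: E = 134.9, α = 1.54, σ_y = 601.2 → σ = 12.5 MPa, n = 48.2
  concrete: E = 34.99, α = 11.9, σ_y = 29.60 → σ = 25.0 MPa, n = 1.18
Smallest n: concrete with n = 1.18.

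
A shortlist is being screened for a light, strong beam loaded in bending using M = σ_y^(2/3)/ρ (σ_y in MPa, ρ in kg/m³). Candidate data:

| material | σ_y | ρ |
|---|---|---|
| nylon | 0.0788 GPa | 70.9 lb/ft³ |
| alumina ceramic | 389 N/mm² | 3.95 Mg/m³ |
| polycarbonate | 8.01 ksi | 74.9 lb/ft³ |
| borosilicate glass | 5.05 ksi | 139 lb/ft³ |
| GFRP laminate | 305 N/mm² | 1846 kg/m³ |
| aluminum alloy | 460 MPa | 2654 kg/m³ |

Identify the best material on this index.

GFRP laminate

Putting every candidate on a common basis:
  nylon: σ_y = 78.80 MPa, ρ = 1136 kg/m³
  alumina ceramic: σ_y = 389.0 MPa, ρ = 3950 kg/m³
  polycarbonate: σ_y = 55.23 MPa, ρ = 1200 kg/m³
  borosilicate glass: σ_y = 34.82 MPa, ρ = 2227 kg/m³
  GFRP laminate: σ_y = 305.0 MPa, ρ = 1846 kg/m³
  aluminum alloy: σ_y = 460.0 MPa, ρ = 2654 kg/m³
  GFRP laminate: M = 24.5×10⁻³
  aluminum alloy: M = 22.5×10⁻³
  nylon: M = 16.2×10⁻³
  alumina ceramic: M = 13.5×10⁻³
  polycarbonate: M = 12.1×10⁻³
  borosilicate glass: M = 4.79×10⁻³
Highest index: GFRP laminate.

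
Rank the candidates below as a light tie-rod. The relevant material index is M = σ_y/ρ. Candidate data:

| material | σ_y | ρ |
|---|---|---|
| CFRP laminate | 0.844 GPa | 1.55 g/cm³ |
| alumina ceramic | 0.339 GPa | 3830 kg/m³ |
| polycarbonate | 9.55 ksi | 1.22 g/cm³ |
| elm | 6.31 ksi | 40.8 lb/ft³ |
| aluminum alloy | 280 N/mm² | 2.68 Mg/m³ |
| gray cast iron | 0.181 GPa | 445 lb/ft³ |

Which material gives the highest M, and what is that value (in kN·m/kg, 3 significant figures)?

After converting to SI:
  CFRP laminate: σ_y = 844.0 MPa, ρ = 1550 kg/m³
  alumina ceramic: σ_y = 339.0 MPa, ρ = 3830 kg/m³
  polycarbonate: σ_y = 65.84 MPa, ρ = 1220 kg/m³
  elm: σ_y = 43.51 MPa, ρ = 653.6 kg/m³
  aluminum alloy: σ_y = 280.0 MPa, ρ = 2680 kg/m³
  gray cast iron: σ_y = 181.0 MPa, ρ = 7128 kg/m³
  CFRP laminate: M = 545 kN·m/kg
  aluminum alloy: M = 104 kN·m/kg
  alumina ceramic: M = 88.5 kN·m/kg
  elm: M = 66.6 kN·m/kg
  polycarbonate: M = 54.0 kN·m/kg
  gray cast iron: M = 25.4 kN·m/kg
CFRP laminate has the largest M.

CFRP laminate, M = 545 kN·m/kg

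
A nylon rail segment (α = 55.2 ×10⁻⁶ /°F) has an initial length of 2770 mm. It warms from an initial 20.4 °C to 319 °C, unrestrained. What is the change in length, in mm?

Convert α: 55.2×10⁻⁶/°F × (9/5) = 99.4×10⁻⁶/K.
ΔT = 319 − 20.4 = 298.6 K.
ΔL = α·L₀·ΔT = 99.4×10⁻⁶ × 2770 mm × 298.6 K = 82.2 mm.

82.2 mm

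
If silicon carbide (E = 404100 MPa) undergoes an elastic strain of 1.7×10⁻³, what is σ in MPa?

E = 404100 MPa = 404.1 GPa.
σ = E·ε = 404100 MPa × 1.7×10⁻³ = 687 MPa.

687 MPa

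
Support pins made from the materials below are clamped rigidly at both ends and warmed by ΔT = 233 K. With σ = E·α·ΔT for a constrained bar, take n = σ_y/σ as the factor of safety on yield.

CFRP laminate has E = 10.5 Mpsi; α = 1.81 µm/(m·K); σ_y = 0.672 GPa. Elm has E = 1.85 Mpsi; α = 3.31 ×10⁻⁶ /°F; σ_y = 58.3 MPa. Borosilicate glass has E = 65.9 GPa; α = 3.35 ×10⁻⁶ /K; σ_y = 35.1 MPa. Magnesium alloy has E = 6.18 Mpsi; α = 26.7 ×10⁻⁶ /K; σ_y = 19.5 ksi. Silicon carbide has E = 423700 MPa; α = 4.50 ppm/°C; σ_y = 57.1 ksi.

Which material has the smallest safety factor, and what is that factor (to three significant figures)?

Per material, after unit conversion:
  CFRP laminate: E = 72.39, α = 1.81, σ_y = 672.0 → σ = 30.5 MPa, n = 22.0
  elm: E = 12.76, α = 5.96, σ_y = 58.30 → σ = 17.7 MPa, n = 3.29
  borosilicate glass: E = 65.90, α = 3.35, σ_y = 35.10 → σ = 51.4 MPa, n = 0.682
  magnesium alloy: E = 42.61, α = 26.7, σ_y = 134.4 → σ = 265 MPa, n = 0.507
  silicon carbide: E = 423.7, α = 4.50, σ_y = 393.7 → σ = 444 MPa, n = 0.886
Magnesium alloy has the lowest safety factor, n = 0.507.

magnesium alloy, n = 0.507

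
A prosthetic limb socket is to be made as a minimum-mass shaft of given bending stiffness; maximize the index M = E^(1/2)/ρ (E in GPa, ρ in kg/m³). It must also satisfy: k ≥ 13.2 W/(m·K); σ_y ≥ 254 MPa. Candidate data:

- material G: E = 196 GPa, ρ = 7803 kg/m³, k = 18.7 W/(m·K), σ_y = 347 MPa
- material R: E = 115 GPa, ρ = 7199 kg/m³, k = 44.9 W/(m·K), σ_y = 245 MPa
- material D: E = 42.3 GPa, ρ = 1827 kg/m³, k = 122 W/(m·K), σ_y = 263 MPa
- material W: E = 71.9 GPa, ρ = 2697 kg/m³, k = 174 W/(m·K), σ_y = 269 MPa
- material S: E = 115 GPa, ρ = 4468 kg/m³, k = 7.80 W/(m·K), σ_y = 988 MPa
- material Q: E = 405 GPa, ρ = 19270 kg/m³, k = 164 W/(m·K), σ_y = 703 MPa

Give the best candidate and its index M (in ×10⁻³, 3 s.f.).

material D, M = 3.56×10⁻³

Screen on constraints: k ≥ 13.2 W/(m·K); σ_y ≥ 254 MPa. Survivors: material G, material D, material W, material Q.
Per-candidate index values:
  material D: M = 3.56×10⁻³
  material W: M = 3.14×10⁻³
  material G: M = 1.79×10⁻³
  material Q: M = 1.04×10⁻³
Material D has the largest M.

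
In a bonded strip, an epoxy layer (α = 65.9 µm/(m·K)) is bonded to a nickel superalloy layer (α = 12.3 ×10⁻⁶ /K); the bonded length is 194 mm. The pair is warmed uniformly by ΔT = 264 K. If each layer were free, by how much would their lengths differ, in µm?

Δα = |65.9 − 12.3|×10⁻⁶/K = 53.6×10⁻⁶/K.
ΔL_mismatch = Δα·L·ΔT = 53.6×10⁻⁶ × 194.0 mm × 264.0 K = 2750 µm.

2750 µm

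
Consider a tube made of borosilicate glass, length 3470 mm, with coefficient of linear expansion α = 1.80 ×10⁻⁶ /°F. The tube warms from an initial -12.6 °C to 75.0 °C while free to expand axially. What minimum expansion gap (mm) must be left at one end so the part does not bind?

Convert α: 1.80×10⁻⁶/°F × (9/5) = 3.24×10⁻⁶/K.
ΔT = 75.0 − (-12.6) = 87.60 K.
ΔL = α·L₀·ΔT = 3.24×10⁻⁶ × 3470 mm × 87.60 K = 0.985 mm.

0.985 mm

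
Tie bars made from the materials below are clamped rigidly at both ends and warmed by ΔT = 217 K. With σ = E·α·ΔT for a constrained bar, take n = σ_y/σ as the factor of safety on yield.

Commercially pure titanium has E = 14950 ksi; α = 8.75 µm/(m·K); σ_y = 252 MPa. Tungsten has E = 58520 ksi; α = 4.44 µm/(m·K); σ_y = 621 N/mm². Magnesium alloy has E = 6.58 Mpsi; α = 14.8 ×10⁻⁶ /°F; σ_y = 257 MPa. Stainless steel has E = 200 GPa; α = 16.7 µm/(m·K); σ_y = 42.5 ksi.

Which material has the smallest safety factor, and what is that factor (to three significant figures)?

Converting E to GPa, α to ×10⁻⁶/K, σ_y to MPa, then σ and n for each:
  commercially pure titanium: E = 103.1, α = 8.75, σ_y = 252.0 → σ = 196 MPa, n = 1.29
  tungsten: E = 403.5, α = 4.44, σ_y = 621.0 → σ = 389 MPa, n = 1.60
  magnesium alloy: E = 45.37, α = 26.6, σ_y = 257.0 → σ = 262 MPa, n = 0.980
  stainless steel: E = 200.0, α = 16.7, σ_y = 293.0 → σ = 725 MPa, n = 0.404
Smallest n: stainless steel with n = 0.404.

stainless steel, n = 0.404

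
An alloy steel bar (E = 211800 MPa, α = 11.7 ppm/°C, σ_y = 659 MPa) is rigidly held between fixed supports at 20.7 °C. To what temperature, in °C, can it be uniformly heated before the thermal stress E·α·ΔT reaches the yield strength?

E = 211800 MPa = 211.8 GPa.
E·α·ΔT = 659.0 MPa ⇒ ΔT = 659.0 / (211.8×10³ × 11.7×10⁻⁶) = 265.9 K.
T = 20.7 + 265.9 = 286.6 °C.

287 °C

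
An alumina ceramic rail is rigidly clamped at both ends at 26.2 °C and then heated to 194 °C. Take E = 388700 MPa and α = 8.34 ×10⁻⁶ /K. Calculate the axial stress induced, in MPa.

544 MPa

E = 388700 MPa = 388.7 GPa.
ΔT = 167.8 K. Constrained thermal stress σ = E·α·ΔT = 388.7×10³ MPa × 8.34×10⁻⁶ × 167.8 = 544 MPa (compressive).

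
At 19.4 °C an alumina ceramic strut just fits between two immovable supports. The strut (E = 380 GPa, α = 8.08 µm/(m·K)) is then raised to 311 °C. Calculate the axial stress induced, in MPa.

ΔT = 291.6 K. Constrained thermal stress σ = E·α·ΔT = 380.0×10³ MPa × 8.08×10⁻⁶ × 291.6 = 895 MPa (compressive).

895 MPa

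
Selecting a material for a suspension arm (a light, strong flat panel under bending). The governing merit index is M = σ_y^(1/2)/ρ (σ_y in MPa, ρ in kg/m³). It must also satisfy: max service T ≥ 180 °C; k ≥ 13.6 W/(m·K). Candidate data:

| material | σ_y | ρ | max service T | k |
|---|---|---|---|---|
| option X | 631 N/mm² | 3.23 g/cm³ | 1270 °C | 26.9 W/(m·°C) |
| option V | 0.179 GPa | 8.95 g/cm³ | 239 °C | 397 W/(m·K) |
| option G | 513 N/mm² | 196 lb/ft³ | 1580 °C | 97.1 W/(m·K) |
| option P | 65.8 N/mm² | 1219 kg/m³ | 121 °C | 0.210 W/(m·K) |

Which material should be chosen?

Screen on constraints: max service T ≥ 180 °C; k ≥ 13.6 W/(m·K). Survivors: option X, option V, option G.
Putting every candidate on a common basis:
  option X: σ_y = 631.0 MPa, ρ = 3230 kg/m³
  option V: σ_y = 179.0 MPa, ρ = 8950 kg/m³
  option G: σ_y = 513.0 MPa, ρ = 3140 kg/m³
  option X: M = 7.78×10⁻³
  option G: M = 7.21×10⁻³
  option V: M = 1.49×10⁻³
Highest index: option X.

option X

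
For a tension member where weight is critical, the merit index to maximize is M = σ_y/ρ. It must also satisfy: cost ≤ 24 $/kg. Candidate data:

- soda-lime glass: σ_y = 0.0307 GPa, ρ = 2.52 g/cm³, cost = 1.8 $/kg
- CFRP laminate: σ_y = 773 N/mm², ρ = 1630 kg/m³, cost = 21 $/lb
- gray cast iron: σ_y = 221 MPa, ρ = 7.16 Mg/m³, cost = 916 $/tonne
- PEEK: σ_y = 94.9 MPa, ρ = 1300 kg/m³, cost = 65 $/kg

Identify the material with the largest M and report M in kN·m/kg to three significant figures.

gray cast iron, M = 30.9 kN·m/kg

Screen on constraints: cost ≤ 24 $/kg. Survivors: soda-lime glass, gray cast iron.
Convert each candidate to consistent units, then evaluate M:
  soda-lime glass: σ_y = 30.70 MPa, ρ = 2520 kg/m³
  gray cast iron: σ_y = 221.0 MPa, ρ = 7160 kg/m³
  gray cast iron: M = 30.9 kN·m/kg
  soda-lime glass: M = 12.2 kN·m/kg
Gray cast iron ranks first.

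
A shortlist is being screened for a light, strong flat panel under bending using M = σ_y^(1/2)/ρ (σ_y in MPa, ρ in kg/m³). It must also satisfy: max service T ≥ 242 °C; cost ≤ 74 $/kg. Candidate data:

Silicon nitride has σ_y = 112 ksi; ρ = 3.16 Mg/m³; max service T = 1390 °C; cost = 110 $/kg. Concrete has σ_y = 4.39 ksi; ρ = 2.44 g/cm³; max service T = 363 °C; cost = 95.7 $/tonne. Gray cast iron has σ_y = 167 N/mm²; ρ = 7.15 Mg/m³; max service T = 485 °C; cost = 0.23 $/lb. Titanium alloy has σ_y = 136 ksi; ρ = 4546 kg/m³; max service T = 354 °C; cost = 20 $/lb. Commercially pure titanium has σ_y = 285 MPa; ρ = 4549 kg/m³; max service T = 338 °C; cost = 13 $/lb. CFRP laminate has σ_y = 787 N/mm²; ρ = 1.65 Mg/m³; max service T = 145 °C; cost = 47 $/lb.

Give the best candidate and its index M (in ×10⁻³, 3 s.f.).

titanium alloy, M = 6.74×10⁻³

Screen on constraints: max service T ≥ 242 °C; cost ≤ 74 $/kg. Survivors: concrete, gray cast iron, titanium alloy, commercially pure titanium.
In SI units:
  concrete: σ_y = 30.27 MPa, ρ = 2440 kg/m³
  gray cast iron: σ_y = 167.0 MPa, ρ = 7150 kg/m³
  titanium alloy: σ_y = 937.7 MPa, ρ = 4546 kg/m³
  commercially pure titanium: σ_y = 285.0 MPa, ρ = 4549 kg/m³
  titanium alloy: M = 6.74×10⁻³
  commercially pure titanium: M = 3.71×10⁻³
  concrete: M = 2.25×10⁻³
  gray cast iron: M = 1.81×10⁻³
Titanium alloy ranks first.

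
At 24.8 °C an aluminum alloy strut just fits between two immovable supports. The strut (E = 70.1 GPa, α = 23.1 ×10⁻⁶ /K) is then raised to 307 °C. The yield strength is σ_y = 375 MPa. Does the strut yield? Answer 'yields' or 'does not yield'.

ΔT = 282.2 K. Constrained thermal stress σ = E·α·ΔT = 70.10×10³ MPa × 23.1×10⁻⁶ × 282.2 = 457 MPa (compressive).
Compare to σ_y = 375 MPa: σ ≥ σ_y, so it yields.

yields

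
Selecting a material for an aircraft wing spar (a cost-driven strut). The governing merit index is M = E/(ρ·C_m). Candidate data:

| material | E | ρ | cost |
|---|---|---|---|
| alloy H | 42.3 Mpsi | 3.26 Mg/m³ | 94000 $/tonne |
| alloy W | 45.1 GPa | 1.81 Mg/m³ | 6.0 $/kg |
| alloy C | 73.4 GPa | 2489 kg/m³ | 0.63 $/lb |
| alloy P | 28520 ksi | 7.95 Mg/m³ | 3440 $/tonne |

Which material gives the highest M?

alloy C

Convert each candidate to consistent units, then evaluate M:
  alloy H: E = 291.6 GPa, ρ = 3260 kg/m³, cost = 94.00 $/kg
  alloy W: E = 45.10 GPa, ρ = 1810 kg/m³, cost = 6.000 $/kg
  alloy C: E = 73.40 GPa, ρ = 2489 kg/m³, cost = 1.389 $/kg
  alloy P: E = 196.6 GPa, ρ = 7950 kg/m³, cost = 3.440 $/kg
  alloy C: M = 21.2 MN·m per $
  alloy P: M = 7.19 MN·m per $
  alloy W: M = 4.15 MN·m per $
  alloy H: M = 0.952 MN·m per $
Alloy C has the largest M.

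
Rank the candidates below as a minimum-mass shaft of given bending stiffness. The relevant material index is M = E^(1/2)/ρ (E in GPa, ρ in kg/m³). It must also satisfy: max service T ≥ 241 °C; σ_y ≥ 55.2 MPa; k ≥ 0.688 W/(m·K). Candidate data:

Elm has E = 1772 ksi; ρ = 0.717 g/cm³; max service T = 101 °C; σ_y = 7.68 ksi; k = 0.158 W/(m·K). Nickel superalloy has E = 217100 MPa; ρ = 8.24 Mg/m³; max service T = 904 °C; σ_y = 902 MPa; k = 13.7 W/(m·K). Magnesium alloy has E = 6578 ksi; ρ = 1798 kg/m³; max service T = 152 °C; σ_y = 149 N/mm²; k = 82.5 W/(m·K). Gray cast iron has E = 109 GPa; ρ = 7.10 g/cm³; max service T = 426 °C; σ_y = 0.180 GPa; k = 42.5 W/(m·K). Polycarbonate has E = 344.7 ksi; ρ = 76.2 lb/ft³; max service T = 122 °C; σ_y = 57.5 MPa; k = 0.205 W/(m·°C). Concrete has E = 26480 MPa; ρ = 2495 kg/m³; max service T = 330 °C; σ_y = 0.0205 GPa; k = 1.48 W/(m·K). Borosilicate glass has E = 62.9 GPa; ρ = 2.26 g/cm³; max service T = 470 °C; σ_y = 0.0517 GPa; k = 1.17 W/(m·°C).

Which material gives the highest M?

Screen on constraints: max service T ≥ 241 °C; σ_y ≥ 55.2 MPa; k ≥ 0.688 W/(m·K). Survivors: nickel superalloy, gray cast iron.
Putting every candidate on a common basis:
  nickel superalloy: E = 217.1 GPa, ρ = 8240 kg/m³
  gray cast iron: E = 109.0 GPa, ρ = 7100 kg/m³
  nickel superalloy: M = 1.79×10⁻³
  gray cast iron: M = 1.47×10⁻³
Nickel superalloy has the largest M.

nickel superalloy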